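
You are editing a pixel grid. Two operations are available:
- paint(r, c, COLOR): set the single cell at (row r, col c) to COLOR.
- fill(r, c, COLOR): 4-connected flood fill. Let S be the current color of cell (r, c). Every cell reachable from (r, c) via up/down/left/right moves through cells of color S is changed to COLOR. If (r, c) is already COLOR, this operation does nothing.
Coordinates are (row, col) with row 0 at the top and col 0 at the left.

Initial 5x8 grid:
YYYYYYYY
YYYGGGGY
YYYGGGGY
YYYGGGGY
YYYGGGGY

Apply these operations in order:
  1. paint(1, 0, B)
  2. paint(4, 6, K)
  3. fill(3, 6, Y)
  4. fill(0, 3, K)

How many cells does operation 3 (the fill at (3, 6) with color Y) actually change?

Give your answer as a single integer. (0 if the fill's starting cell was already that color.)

After op 1 paint(1,0,B):
YYYYYYYY
BYYGGGGY
YYYGGGGY
YYYGGGGY
YYYGGGGY
After op 2 paint(4,6,K):
YYYYYYYY
BYYGGGGY
YYYGGGGY
YYYGGGGY
YYYGGGKY
After op 3 fill(3,6,Y) [15 cells changed]:
YYYYYYYY
BYYYYYYY
YYYYYYYY
YYYYYYYY
YYYYYYKY

Answer: 15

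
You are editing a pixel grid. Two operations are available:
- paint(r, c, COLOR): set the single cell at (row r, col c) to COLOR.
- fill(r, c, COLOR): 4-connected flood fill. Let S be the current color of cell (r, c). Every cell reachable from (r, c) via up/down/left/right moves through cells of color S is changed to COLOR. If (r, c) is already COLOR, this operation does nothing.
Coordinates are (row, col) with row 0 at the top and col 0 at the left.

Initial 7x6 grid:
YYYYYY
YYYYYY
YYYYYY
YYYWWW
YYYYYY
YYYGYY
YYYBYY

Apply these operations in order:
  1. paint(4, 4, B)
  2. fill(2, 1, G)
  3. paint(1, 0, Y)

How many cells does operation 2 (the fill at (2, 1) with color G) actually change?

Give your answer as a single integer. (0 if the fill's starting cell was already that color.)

After op 1 paint(4,4,B):
YYYYYY
YYYYYY
YYYYYY
YYYWWW
YYYYBY
YYYGYY
YYYBYY
After op 2 fill(2,1,G) [31 cells changed]:
GGGGGG
GGGGGG
GGGGGG
GGGWWW
GGGGBY
GGGGYY
GGGBYY

Answer: 31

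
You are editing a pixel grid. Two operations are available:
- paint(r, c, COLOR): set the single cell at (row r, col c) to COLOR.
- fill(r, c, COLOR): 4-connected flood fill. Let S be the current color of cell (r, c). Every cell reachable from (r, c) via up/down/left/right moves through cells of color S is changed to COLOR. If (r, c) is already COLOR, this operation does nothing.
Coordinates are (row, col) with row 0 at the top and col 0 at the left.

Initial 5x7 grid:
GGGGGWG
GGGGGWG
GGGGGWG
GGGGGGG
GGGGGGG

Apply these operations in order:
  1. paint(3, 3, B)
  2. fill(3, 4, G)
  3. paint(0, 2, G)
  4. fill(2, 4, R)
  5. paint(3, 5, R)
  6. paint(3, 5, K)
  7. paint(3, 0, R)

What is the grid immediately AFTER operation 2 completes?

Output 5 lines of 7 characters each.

Answer: GGGGGWG
GGGGGWG
GGGGGWG
GGGBGGG
GGGGGGG

Derivation:
After op 1 paint(3,3,B):
GGGGGWG
GGGGGWG
GGGGGWG
GGGBGGG
GGGGGGG
After op 2 fill(3,4,G) [0 cells changed]:
GGGGGWG
GGGGGWG
GGGGGWG
GGGBGGG
GGGGGGG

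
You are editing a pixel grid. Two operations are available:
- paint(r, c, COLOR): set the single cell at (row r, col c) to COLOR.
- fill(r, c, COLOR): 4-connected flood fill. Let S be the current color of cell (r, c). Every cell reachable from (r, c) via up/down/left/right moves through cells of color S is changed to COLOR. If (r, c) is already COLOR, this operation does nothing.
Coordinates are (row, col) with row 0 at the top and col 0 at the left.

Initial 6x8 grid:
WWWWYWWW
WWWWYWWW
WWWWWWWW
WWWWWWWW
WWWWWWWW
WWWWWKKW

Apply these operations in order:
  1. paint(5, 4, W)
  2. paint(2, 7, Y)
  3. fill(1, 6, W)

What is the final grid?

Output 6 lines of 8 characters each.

Answer: WWWWYWWW
WWWWYWWW
WWWWWWWY
WWWWWWWW
WWWWWWWW
WWWWWKKW

Derivation:
After op 1 paint(5,4,W):
WWWWYWWW
WWWWYWWW
WWWWWWWW
WWWWWWWW
WWWWWWWW
WWWWWKKW
After op 2 paint(2,7,Y):
WWWWYWWW
WWWWYWWW
WWWWWWWY
WWWWWWWW
WWWWWWWW
WWWWWKKW
After op 3 fill(1,6,W) [0 cells changed]:
WWWWYWWW
WWWWYWWW
WWWWWWWY
WWWWWWWW
WWWWWWWW
WWWWWKKW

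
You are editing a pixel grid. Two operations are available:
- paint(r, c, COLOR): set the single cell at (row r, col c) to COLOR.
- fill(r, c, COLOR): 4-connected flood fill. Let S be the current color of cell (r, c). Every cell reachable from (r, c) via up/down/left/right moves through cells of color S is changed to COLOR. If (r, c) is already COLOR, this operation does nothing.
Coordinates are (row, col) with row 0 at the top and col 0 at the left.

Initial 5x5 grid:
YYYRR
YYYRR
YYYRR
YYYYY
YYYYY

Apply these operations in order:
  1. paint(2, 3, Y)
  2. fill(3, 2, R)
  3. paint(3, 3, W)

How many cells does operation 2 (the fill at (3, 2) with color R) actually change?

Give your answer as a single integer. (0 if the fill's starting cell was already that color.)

Answer: 20

Derivation:
After op 1 paint(2,3,Y):
YYYRR
YYYRR
YYYYR
YYYYY
YYYYY
After op 2 fill(3,2,R) [20 cells changed]:
RRRRR
RRRRR
RRRRR
RRRRR
RRRRR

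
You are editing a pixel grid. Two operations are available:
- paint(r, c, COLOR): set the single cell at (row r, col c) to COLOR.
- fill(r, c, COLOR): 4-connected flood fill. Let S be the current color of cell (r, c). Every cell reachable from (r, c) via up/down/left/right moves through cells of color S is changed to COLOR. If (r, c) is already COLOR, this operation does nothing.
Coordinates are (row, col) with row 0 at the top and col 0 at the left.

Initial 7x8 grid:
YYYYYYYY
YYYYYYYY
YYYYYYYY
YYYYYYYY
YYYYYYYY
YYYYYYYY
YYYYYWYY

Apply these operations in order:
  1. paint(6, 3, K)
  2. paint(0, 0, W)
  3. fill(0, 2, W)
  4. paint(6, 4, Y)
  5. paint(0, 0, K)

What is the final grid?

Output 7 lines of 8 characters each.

Answer: KWWWWWWW
WWWWWWWW
WWWWWWWW
WWWWWWWW
WWWWWWWW
WWWWWWWW
WWWKYWWW

Derivation:
After op 1 paint(6,3,K):
YYYYYYYY
YYYYYYYY
YYYYYYYY
YYYYYYYY
YYYYYYYY
YYYYYYYY
YYYKYWYY
After op 2 paint(0,0,W):
WYYYYYYY
YYYYYYYY
YYYYYYYY
YYYYYYYY
YYYYYYYY
YYYYYYYY
YYYKYWYY
After op 3 fill(0,2,W) [53 cells changed]:
WWWWWWWW
WWWWWWWW
WWWWWWWW
WWWWWWWW
WWWWWWWW
WWWWWWWW
WWWKWWWW
After op 4 paint(6,4,Y):
WWWWWWWW
WWWWWWWW
WWWWWWWW
WWWWWWWW
WWWWWWWW
WWWWWWWW
WWWKYWWW
After op 5 paint(0,0,K):
KWWWWWWW
WWWWWWWW
WWWWWWWW
WWWWWWWW
WWWWWWWW
WWWWWWWW
WWWKYWWW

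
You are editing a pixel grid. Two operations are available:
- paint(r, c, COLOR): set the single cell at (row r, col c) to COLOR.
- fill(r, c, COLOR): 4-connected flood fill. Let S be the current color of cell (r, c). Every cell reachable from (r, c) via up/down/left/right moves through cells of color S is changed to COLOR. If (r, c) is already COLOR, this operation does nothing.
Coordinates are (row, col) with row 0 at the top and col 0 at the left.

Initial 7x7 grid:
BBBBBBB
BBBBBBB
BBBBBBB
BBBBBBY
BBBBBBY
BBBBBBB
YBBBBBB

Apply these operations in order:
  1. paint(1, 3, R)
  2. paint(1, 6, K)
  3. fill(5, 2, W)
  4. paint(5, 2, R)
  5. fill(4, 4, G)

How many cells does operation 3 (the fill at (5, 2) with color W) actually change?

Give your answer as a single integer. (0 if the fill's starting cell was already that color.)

After op 1 paint(1,3,R):
BBBBBBB
BBBRBBB
BBBBBBB
BBBBBBY
BBBBBBY
BBBBBBB
YBBBBBB
After op 2 paint(1,6,K):
BBBBBBB
BBBRBBK
BBBBBBB
BBBBBBY
BBBBBBY
BBBBBBB
YBBBBBB
After op 3 fill(5,2,W) [44 cells changed]:
WWWWWWW
WWWRWWK
WWWWWWW
WWWWWWY
WWWWWWY
WWWWWWW
YWWWWWW

Answer: 44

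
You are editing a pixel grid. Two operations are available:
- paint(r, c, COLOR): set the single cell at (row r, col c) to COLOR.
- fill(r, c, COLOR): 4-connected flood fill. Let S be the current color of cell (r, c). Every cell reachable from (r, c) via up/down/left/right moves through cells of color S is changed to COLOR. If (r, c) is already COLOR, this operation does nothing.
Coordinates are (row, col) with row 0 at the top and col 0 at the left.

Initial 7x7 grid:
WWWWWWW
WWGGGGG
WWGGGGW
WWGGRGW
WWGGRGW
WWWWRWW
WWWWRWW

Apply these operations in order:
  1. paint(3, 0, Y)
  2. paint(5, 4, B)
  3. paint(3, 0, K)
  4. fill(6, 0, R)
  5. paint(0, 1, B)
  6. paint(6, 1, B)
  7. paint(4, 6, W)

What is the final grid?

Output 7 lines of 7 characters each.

After op 1 paint(3,0,Y):
WWWWWWW
WWGGGGG
WWGGGGW
YWGGRGW
WWGGRGW
WWWWRWW
WWWWRWW
After op 2 paint(5,4,B):
WWWWWWW
WWGGGGG
WWGGGGW
YWGGRGW
WWGGRGW
WWWWBWW
WWWWRWW
After op 3 paint(3,0,K):
WWWWWWW
WWGGGGG
WWGGGGW
KWGGRGW
WWGGRGW
WWWWBWW
WWWWRWW
After op 4 fill(6,0,R) [22 cells changed]:
RRRRRRR
RRGGGGG
RRGGGGW
KRGGRGW
RRGGRGW
RRRRBWW
RRRRRWW
After op 5 paint(0,1,B):
RBRRRRR
RRGGGGG
RRGGGGW
KRGGRGW
RRGGRGW
RRRRBWW
RRRRRWW
After op 6 paint(6,1,B):
RBRRRRR
RRGGGGG
RRGGGGW
KRGGRGW
RRGGRGW
RRRRBWW
RBRRRWW
After op 7 paint(4,6,W):
RBRRRRR
RRGGGGG
RRGGGGW
KRGGRGW
RRGGRGW
RRRRBWW
RBRRRWW

Answer: RBRRRRR
RRGGGGG
RRGGGGW
KRGGRGW
RRGGRGW
RRRRBWW
RBRRRWW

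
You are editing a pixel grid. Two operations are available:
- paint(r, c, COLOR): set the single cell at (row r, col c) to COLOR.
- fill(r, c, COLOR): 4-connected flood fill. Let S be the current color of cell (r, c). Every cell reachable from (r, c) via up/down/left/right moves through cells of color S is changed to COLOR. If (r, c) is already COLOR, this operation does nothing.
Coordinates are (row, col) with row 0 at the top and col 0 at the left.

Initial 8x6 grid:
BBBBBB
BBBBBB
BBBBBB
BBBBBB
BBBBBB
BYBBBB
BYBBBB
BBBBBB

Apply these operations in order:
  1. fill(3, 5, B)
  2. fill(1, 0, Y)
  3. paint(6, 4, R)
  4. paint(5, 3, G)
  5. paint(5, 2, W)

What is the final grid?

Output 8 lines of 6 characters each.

Answer: YYYYYY
YYYYYY
YYYYYY
YYYYYY
YYYYYY
YYWGYY
YYYYRY
YYYYYY

Derivation:
After op 1 fill(3,5,B) [0 cells changed]:
BBBBBB
BBBBBB
BBBBBB
BBBBBB
BBBBBB
BYBBBB
BYBBBB
BBBBBB
After op 2 fill(1,0,Y) [46 cells changed]:
YYYYYY
YYYYYY
YYYYYY
YYYYYY
YYYYYY
YYYYYY
YYYYYY
YYYYYY
After op 3 paint(6,4,R):
YYYYYY
YYYYYY
YYYYYY
YYYYYY
YYYYYY
YYYYYY
YYYYRY
YYYYYY
After op 4 paint(5,3,G):
YYYYYY
YYYYYY
YYYYYY
YYYYYY
YYYYYY
YYYGYY
YYYYRY
YYYYYY
After op 5 paint(5,2,W):
YYYYYY
YYYYYY
YYYYYY
YYYYYY
YYYYYY
YYWGYY
YYYYRY
YYYYYY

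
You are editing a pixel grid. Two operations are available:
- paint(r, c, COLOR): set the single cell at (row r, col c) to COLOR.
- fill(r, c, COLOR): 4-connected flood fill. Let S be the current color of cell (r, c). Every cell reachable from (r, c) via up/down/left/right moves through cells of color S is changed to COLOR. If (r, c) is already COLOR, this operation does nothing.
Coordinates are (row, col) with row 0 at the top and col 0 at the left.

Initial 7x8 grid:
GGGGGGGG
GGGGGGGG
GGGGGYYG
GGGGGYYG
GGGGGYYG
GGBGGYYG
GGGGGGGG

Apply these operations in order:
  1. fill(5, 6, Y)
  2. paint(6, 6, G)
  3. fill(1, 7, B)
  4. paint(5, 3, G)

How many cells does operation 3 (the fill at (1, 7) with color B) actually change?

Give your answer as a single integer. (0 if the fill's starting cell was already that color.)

Answer: 47

Derivation:
After op 1 fill(5,6,Y) [0 cells changed]:
GGGGGGGG
GGGGGGGG
GGGGGYYG
GGGGGYYG
GGGGGYYG
GGBGGYYG
GGGGGGGG
After op 2 paint(6,6,G):
GGGGGGGG
GGGGGGGG
GGGGGYYG
GGGGGYYG
GGGGGYYG
GGBGGYYG
GGGGGGGG
After op 3 fill(1,7,B) [47 cells changed]:
BBBBBBBB
BBBBBBBB
BBBBBYYB
BBBBBYYB
BBBBBYYB
BBBBBYYB
BBBBBBBB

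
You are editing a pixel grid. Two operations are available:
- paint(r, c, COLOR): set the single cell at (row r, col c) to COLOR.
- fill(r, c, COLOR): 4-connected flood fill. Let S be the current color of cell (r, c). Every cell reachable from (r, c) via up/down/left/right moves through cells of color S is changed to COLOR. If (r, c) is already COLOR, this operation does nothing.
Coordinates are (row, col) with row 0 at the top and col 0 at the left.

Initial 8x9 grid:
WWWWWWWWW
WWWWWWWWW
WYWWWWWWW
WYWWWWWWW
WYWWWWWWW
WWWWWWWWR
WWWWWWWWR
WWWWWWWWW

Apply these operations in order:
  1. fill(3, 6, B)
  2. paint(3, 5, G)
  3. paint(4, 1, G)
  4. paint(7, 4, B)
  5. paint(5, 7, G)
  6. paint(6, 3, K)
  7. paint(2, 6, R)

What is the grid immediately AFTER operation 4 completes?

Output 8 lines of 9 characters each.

Answer: BBBBBBBBB
BBBBBBBBB
BYBBBBBBB
BYBBBGBBB
BGBBBBBBB
BBBBBBBBR
BBBBBBBBR
BBBBBBBBB

Derivation:
After op 1 fill(3,6,B) [67 cells changed]:
BBBBBBBBB
BBBBBBBBB
BYBBBBBBB
BYBBBBBBB
BYBBBBBBB
BBBBBBBBR
BBBBBBBBR
BBBBBBBBB
After op 2 paint(3,5,G):
BBBBBBBBB
BBBBBBBBB
BYBBBBBBB
BYBBBGBBB
BYBBBBBBB
BBBBBBBBR
BBBBBBBBR
BBBBBBBBB
After op 3 paint(4,1,G):
BBBBBBBBB
BBBBBBBBB
BYBBBBBBB
BYBBBGBBB
BGBBBBBBB
BBBBBBBBR
BBBBBBBBR
BBBBBBBBB
After op 4 paint(7,4,B):
BBBBBBBBB
BBBBBBBBB
BYBBBBBBB
BYBBBGBBB
BGBBBBBBB
BBBBBBBBR
BBBBBBBBR
BBBBBBBBB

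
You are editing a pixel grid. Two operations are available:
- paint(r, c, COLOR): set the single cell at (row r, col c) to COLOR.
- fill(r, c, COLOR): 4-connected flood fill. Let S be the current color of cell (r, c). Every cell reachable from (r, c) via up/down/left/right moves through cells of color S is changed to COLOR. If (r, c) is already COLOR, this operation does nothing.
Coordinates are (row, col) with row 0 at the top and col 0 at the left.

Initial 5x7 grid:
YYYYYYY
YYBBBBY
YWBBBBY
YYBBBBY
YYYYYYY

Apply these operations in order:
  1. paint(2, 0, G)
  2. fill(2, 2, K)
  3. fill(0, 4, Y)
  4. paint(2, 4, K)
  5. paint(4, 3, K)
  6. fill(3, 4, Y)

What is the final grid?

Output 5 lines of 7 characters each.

Answer: YYYYYYY
YYYYYYY
GWYYYYY
YYYYYYY
YYYYYYY

Derivation:
After op 1 paint(2,0,G):
YYYYYYY
YYBBBBY
GWBBBBY
YYBBBBY
YYYYYYY
After op 2 fill(2,2,K) [12 cells changed]:
YYYYYYY
YYKKKKY
GWKKKKY
YYKKKKY
YYYYYYY
After op 3 fill(0,4,Y) [0 cells changed]:
YYYYYYY
YYKKKKY
GWKKKKY
YYKKKKY
YYYYYYY
After op 4 paint(2,4,K):
YYYYYYY
YYKKKKY
GWKKKKY
YYKKKKY
YYYYYYY
After op 5 paint(4,3,K):
YYYYYYY
YYKKKKY
GWKKKKY
YYKKKKY
YYYKYYY
After op 6 fill(3,4,Y) [13 cells changed]:
YYYYYYY
YYYYYYY
GWYYYYY
YYYYYYY
YYYYYYY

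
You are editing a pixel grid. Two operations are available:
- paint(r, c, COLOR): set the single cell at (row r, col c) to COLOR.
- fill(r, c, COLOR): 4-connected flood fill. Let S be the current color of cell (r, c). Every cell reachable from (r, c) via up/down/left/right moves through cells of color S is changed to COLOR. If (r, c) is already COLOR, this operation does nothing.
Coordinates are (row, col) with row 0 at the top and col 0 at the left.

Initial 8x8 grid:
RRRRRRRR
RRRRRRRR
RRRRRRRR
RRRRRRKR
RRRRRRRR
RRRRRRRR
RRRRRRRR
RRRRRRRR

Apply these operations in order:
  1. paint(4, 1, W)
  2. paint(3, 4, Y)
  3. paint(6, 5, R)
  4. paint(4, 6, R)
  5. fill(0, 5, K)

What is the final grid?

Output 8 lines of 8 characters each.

After op 1 paint(4,1,W):
RRRRRRRR
RRRRRRRR
RRRRRRRR
RRRRRRKR
RWRRRRRR
RRRRRRRR
RRRRRRRR
RRRRRRRR
After op 2 paint(3,4,Y):
RRRRRRRR
RRRRRRRR
RRRRRRRR
RRRRYRKR
RWRRRRRR
RRRRRRRR
RRRRRRRR
RRRRRRRR
After op 3 paint(6,5,R):
RRRRRRRR
RRRRRRRR
RRRRRRRR
RRRRYRKR
RWRRRRRR
RRRRRRRR
RRRRRRRR
RRRRRRRR
After op 4 paint(4,6,R):
RRRRRRRR
RRRRRRRR
RRRRRRRR
RRRRYRKR
RWRRRRRR
RRRRRRRR
RRRRRRRR
RRRRRRRR
After op 5 fill(0,5,K) [61 cells changed]:
KKKKKKKK
KKKKKKKK
KKKKKKKK
KKKKYKKK
KWKKKKKK
KKKKKKKK
KKKKKKKK
KKKKKKKK

Answer: KKKKKKKK
KKKKKKKK
KKKKKKKK
KKKKYKKK
KWKKKKKK
KKKKKKKK
KKKKKKKK
KKKKKKKK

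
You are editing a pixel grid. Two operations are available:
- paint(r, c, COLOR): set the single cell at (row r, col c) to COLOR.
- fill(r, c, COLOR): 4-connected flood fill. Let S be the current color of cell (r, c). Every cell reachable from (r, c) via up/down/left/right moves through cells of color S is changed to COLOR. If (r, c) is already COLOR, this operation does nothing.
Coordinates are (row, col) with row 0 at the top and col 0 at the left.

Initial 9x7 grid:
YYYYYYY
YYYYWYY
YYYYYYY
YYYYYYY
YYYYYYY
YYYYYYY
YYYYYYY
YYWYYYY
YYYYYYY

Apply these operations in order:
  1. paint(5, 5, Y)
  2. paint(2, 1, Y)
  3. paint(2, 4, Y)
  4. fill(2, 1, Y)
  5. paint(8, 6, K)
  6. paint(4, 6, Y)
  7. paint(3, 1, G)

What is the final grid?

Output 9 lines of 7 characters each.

After op 1 paint(5,5,Y):
YYYYYYY
YYYYWYY
YYYYYYY
YYYYYYY
YYYYYYY
YYYYYYY
YYYYYYY
YYWYYYY
YYYYYYY
After op 2 paint(2,1,Y):
YYYYYYY
YYYYWYY
YYYYYYY
YYYYYYY
YYYYYYY
YYYYYYY
YYYYYYY
YYWYYYY
YYYYYYY
After op 3 paint(2,4,Y):
YYYYYYY
YYYYWYY
YYYYYYY
YYYYYYY
YYYYYYY
YYYYYYY
YYYYYYY
YYWYYYY
YYYYYYY
After op 4 fill(2,1,Y) [0 cells changed]:
YYYYYYY
YYYYWYY
YYYYYYY
YYYYYYY
YYYYYYY
YYYYYYY
YYYYYYY
YYWYYYY
YYYYYYY
After op 5 paint(8,6,K):
YYYYYYY
YYYYWYY
YYYYYYY
YYYYYYY
YYYYYYY
YYYYYYY
YYYYYYY
YYWYYYY
YYYYYYK
After op 6 paint(4,6,Y):
YYYYYYY
YYYYWYY
YYYYYYY
YYYYYYY
YYYYYYY
YYYYYYY
YYYYYYY
YYWYYYY
YYYYYYK
After op 7 paint(3,1,G):
YYYYYYY
YYYYWYY
YYYYYYY
YGYYYYY
YYYYYYY
YYYYYYY
YYYYYYY
YYWYYYY
YYYYYYK

Answer: YYYYYYY
YYYYWYY
YYYYYYY
YGYYYYY
YYYYYYY
YYYYYYY
YYYYYYY
YYWYYYY
YYYYYYK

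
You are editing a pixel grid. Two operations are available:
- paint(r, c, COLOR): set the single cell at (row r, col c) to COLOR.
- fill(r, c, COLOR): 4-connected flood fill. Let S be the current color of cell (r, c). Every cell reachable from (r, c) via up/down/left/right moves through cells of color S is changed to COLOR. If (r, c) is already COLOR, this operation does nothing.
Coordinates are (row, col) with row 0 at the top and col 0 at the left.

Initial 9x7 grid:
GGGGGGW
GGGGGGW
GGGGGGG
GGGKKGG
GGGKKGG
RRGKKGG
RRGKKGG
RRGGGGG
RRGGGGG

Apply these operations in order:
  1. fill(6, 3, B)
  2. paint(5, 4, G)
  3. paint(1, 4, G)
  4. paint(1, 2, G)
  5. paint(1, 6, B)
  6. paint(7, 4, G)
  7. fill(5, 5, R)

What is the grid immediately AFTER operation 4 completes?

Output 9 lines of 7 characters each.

After op 1 fill(6,3,B) [8 cells changed]:
GGGGGGW
GGGGGGW
GGGGGGG
GGGBBGG
GGGBBGG
RRGBBGG
RRGBBGG
RRGGGGG
RRGGGGG
After op 2 paint(5,4,G):
GGGGGGW
GGGGGGW
GGGGGGG
GGGBBGG
GGGBBGG
RRGBGGG
RRGBBGG
RRGGGGG
RRGGGGG
After op 3 paint(1,4,G):
GGGGGGW
GGGGGGW
GGGGGGG
GGGBBGG
GGGBBGG
RRGBGGG
RRGBBGG
RRGGGGG
RRGGGGG
After op 4 paint(1,2,G):
GGGGGGW
GGGGGGW
GGGGGGG
GGGBBGG
GGGBBGG
RRGBGGG
RRGBBGG
RRGGGGG
RRGGGGG

Answer: GGGGGGW
GGGGGGW
GGGGGGG
GGGBBGG
GGGBBGG
RRGBGGG
RRGBBGG
RRGGGGG
RRGGGGG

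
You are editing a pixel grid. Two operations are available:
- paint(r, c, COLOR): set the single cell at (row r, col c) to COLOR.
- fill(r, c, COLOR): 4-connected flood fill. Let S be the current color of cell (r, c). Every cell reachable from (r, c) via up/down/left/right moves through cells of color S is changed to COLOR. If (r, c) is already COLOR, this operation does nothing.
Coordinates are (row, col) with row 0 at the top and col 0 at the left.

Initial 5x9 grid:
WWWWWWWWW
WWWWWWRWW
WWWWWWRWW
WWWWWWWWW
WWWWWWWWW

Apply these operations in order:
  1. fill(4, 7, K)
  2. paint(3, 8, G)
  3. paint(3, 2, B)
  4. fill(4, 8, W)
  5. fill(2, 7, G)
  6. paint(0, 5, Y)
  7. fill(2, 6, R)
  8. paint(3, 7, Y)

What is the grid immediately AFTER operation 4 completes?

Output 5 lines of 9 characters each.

Answer: WWWWWWWWW
WWWWWWRWW
WWWWWWRWW
WWBWWWWWG
WWWWWWWWW

Derivation:
After op 1 fill(4,7,K) [43 cells changed]:
KKKKKKKKK
KKKKKKRKK
KKKKKKRKK
KKKKKKKKK
KKKKKKKKK
After op 2 paint(3,8,G):
KKKKKKKKK
KKKKKKRKK
KKKKKKRKK
KKKKKKKKG
KKKKKKKKK
After op 3 paint(3,2,B):
KKKKKKKKK
KKKKKKRKK
KKKKKKRKK
KKBKKKKKG
KKKKKKKKK
After op 4 fill(4,8,W) [41 cells changed]:
WWWWWWWWW
WWWWWWRWW
WWWWWWRWW
WWBWWWWWG
WWWWWWWWW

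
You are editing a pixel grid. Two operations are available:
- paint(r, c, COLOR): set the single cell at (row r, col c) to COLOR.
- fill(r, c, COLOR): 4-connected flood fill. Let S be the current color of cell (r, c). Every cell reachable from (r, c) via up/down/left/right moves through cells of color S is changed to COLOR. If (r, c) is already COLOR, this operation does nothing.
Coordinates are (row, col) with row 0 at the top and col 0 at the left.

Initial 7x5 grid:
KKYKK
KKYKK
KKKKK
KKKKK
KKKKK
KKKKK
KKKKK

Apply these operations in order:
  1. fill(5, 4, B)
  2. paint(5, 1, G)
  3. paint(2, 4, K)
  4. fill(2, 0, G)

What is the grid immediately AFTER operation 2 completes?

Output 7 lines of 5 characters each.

Answer: BBYBB
BBYBB
BBBBB
BBBBB
BBBBB
BGBBB
BBBBB

Derivation:
After op 1 fill(5,4,B) [33 cells changed]:
BBYBB
BBYBB
BBBBB
BBBBB
BBBBB
BBBBB
BBBBB
After op 2 paint(5,1,G):
BBYBB
BBYBB
BBBBB
BBBBB
BBBBB
BGBBB
BBBBB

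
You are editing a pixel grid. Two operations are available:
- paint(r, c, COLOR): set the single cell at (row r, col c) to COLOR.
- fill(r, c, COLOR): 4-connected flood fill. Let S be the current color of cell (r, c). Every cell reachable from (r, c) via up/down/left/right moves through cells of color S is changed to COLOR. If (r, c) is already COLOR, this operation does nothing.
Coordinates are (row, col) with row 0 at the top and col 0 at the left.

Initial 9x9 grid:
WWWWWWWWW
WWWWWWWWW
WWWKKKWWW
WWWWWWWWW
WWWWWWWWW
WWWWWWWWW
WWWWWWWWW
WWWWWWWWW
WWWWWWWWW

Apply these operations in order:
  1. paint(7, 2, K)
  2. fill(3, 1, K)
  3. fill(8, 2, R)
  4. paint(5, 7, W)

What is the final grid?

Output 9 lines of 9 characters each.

Answer: RRRRRRRRR
RRRRRRRRR
RRRRRRRRR
RRRRRRRRR
RRRRRRRRR
RRRRRRRWR
RRRRRRRRR
RRRRRRRRR
RRRRRRRRR

Derivation:
After op 1 paint(7,2,K):
WWWWWWWWW
WWWWWWWWW
WWWKKKWWW
WWWWWWWWW
WWWWWWWWW
WWWWWWWWW
WWWWWWWWW
WWKWWWWWW
WWWWWWWWW
After op 2 fill(3,1,K) [77 cells changed]:
KKKKKKKKK
KKKKKKKKK
KKKKKKKKK
KKKKKKKKK
KKKKKKKKK
KKKKKKKKK
KKKKKKKKK
KKKKKKKKK
KKKKKKKKK
After op 3 fill(8,2,R) [81 cells changed]:
RRRRRRRRR
RRRRRRRRR
RRRRRRRRR
RRRRRRRRR
RRRRRRRRR
RRRRRRRRR
RRRRRRRRR
RRRRRRRRR
RRRRRRRRR
After op 4 paint(5,7,W):
RRRRRRRRR
RRRRRRRRR
RRRRRRRRR
RRRRRRRRR
RRRRRRRRR
RRRRRRRWR
RRRRRRRRR
RRRRRRRRR
RRRRRRRRR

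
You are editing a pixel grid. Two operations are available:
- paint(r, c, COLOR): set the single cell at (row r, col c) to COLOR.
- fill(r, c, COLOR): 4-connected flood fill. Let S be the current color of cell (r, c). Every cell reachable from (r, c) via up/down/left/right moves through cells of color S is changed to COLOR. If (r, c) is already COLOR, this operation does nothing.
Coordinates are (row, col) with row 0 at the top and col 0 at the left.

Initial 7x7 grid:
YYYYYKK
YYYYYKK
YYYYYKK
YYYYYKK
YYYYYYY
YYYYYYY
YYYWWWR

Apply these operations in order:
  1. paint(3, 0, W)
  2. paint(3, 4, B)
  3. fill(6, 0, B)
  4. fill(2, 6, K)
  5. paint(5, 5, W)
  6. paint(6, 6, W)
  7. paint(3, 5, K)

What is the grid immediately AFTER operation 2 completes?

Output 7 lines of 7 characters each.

After op 1 paint(3,0,W):
YYYYYKK
YYYYYKK
YYYYYKK
WYYYYKK
YYYYYYY
YYYYYYY
YYYWWWR
After op 2 paint(3,4,B):
YYYYYKK
YYYYYKK
YYYYYKK
WYYYBKK
YYYYYYY
YYYYYYY
YYYWWWR

Answer: YYYYYKK
YYYYYKK
YYYYYKK
WYYYBKK
YYYYYYY
YYYYYYY
YYYWWWR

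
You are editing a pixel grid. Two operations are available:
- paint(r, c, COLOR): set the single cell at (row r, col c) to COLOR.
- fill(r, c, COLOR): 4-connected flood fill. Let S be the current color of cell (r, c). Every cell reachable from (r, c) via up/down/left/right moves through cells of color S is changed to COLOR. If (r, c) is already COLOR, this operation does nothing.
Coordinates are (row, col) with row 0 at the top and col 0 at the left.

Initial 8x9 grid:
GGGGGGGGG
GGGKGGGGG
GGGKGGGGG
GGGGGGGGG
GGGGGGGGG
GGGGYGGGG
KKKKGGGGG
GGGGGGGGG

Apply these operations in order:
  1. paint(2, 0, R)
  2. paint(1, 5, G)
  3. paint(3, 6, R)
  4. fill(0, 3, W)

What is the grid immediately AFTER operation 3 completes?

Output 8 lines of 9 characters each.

After op 1 paint(2,0,R):
GGGGGGGGG
GGGKGGGGG
RGGKGGGGG
GGGGGGGGG
GGGGGGGGG
GGGGYGGGG
KKKKGGGGG
GGGGGGGGG
After op 2 paint(1,5,G):
GGGGGGGGG
GGGKGGGGG
RGGKGGGGG
GGGGGGGGG
GGGGGGGGG
GGGGYGGGG
KKKKGGGGG
GGGGGGGGG
After op 3 paint(3,6,R):
GGGGGGGGG
GGGKGGGGG
RGGKGGGGG
GGGGGGRGG
GGGGGGGGG
GGGGYGGGG
KKKKGGGGG
GGGGGGGGG

Answer: GGGGGGGGG
GGGKGGGGG
RGGKGGGGG
GGGGGGRGG
GGGGGGGGG
GGGGYGGGG
KKKKGGGGG
GGGGGGGGG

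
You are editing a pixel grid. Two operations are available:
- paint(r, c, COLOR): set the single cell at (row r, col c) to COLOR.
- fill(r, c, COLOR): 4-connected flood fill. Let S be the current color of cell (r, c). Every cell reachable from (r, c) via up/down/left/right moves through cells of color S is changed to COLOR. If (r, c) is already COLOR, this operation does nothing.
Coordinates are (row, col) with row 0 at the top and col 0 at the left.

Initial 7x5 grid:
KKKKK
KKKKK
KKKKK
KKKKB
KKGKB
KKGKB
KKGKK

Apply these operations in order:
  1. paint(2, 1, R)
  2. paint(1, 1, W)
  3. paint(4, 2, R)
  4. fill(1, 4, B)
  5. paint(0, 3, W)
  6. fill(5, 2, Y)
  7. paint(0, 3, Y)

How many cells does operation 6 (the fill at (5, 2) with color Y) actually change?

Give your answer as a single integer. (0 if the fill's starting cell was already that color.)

Answer: 2

Derivation:
After op 1 paint(2,1,R):
KKKKK
KKKKK
KRKKK
KKKKB
KKGKB
KKGKB
KKGKK
After op 2 paint(1,1,W):
KKKKK
KWKKK
KRKKK
KKKKB
KKGKB
KKGKB
KKGKK
After op 3 paint(4,2,R):
KKKKK
KWKKK
KRKKK
KKKKB
KKRKB
KKGKB
KKGKK
After op 4 fill(1,4,B) [27 cells changed]:
BBBBB
BWBBB
BRBBB
BBBBB
BBRBB
BBGBB
BBGBB
After op 5 paint(0,3,W):
BBBWB
BWBBB
BRBBB
BBBBB
BBRBB
BBGBB
BBGBB
After op 6 fill(5,2,Y) [2 cells changed]:
BBBWB
BWBBB
BRBBB
BBBBB
BBRBB
BBYBB
BBYBB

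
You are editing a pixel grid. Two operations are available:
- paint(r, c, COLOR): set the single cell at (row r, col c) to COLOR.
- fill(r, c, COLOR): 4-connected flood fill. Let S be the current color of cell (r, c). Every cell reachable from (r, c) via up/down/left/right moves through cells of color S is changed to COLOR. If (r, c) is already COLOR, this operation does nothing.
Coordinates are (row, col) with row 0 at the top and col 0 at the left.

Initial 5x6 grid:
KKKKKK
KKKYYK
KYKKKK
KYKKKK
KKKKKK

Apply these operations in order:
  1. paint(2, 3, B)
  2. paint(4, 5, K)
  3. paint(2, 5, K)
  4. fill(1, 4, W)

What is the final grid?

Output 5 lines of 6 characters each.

Answer: KKKKKK
KKKWWK
KYKBKK
KYKKKK
KKKKKK

Derivation:
After op 1 paint(2,3,B):
KKKKKK
KKKYYK
KYKBKK
KYKKKK
KKKKKK
After op 2 paint(4,5,K):
KKKKKK
KKKYYK
KYKBKK
KYKKKK
KKKKKK
After op 3 paint(2,5,K):
KKKKKK
KKKYYK
KYKBKK
KYKKKK
KKKKKK
After op 4 fill(1,4,W) [2 cells changed]:
KKKKKK
KKKWWK
KYKBKK
KYKKKK
KKKKKK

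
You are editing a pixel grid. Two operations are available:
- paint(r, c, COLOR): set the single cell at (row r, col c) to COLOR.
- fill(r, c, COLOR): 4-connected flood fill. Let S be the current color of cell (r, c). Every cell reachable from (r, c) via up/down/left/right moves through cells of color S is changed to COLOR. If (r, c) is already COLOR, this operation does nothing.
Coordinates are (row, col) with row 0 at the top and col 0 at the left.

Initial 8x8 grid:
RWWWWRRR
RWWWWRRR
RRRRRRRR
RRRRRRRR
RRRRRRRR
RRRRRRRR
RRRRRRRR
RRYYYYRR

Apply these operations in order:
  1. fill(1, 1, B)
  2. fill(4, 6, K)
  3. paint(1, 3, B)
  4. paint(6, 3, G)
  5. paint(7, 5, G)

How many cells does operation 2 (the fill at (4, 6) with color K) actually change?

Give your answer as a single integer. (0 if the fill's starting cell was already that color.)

Answer: 52

Derivation:
After op 1 fill(1,1,B) [8 cells changed]:
RBBBBRRR
RBBBBRRR
RRRRRRRR
RRRRRRRR
RRRRRRRR
RRRRRRRR
RRRRRRRR
RRYYYYRR
After op 2 fill(4,6,K) [52 cells changed]:
KBBBBKKK
KBBBBKKK
KKKKKKKK
KKKKKKKK
KKKKKKKK
KKKKKKKK
KKKKKKKK
KKYYYYKK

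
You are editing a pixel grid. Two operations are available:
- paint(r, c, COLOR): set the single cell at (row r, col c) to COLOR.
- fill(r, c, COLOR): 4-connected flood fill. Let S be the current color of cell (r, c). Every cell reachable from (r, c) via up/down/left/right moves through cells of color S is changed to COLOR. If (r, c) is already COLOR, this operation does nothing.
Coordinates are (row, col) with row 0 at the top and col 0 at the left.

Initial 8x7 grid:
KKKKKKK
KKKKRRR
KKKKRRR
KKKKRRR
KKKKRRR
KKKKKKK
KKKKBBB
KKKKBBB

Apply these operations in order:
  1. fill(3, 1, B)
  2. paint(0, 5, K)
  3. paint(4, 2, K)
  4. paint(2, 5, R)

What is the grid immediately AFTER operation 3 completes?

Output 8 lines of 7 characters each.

After op 1 fill(3,1,B) [38 cells changed]:
BBBBBBB
BBBBRRR
BBBBRRR
BBBBRRR
BBBBRRR
BBBBBBB
BBBBBBB
BBBBBBB
After op 2 paint(0,5,K):
BBBBBKB
BBBBRRR
BBBBRRR
BBBBRRR
BBBBRRR
BBBBBBB
BBBBBBB
BBBBBBB
After op 3 paint(4,2,K):
BBBBBKB
BBBBRRR
BBBBRRR
BBBBRRR
BBKBRRR
BBBBBBB
BBBBBBB
BBBBBBB

Answer: BBBBBKB
BBBBRRR
BBBBRRR
BBBBRRR
BBKBRRR
BBBBBBB
BBBBBBB
BBBBBBB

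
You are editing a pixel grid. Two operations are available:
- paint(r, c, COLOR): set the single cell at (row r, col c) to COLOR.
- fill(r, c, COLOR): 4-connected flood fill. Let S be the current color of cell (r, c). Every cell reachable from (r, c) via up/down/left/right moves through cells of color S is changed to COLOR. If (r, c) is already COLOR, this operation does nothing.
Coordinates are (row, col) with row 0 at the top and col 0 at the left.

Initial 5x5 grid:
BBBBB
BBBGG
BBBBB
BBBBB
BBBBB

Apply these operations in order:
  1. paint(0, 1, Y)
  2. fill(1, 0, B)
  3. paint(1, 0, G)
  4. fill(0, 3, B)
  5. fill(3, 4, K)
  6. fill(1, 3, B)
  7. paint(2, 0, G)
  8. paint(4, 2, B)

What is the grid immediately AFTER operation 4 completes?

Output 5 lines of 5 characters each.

Answer: BYBBB
GBBGG
BBBBB
BBBBB
BBBBB

Derivation:
After op 1 paint(0,1,Y):
BYBBB
BBBGG
BBBBB
BBBBB
BBBBB
After op 2 fill(1,0,B) [0 cells changed]:
BYBBB
BBBGG
BBBBB
BBBBB
BBBBB
After op 3 paint(1,0,G):
BYBBB
GBBGG
BBBBB
BBBBB
BBBBB
After op 4 fill(0,3,B) [0 cells changed]:
BYBBB
GBBGG
BBBBB
BBBBB
BBBBB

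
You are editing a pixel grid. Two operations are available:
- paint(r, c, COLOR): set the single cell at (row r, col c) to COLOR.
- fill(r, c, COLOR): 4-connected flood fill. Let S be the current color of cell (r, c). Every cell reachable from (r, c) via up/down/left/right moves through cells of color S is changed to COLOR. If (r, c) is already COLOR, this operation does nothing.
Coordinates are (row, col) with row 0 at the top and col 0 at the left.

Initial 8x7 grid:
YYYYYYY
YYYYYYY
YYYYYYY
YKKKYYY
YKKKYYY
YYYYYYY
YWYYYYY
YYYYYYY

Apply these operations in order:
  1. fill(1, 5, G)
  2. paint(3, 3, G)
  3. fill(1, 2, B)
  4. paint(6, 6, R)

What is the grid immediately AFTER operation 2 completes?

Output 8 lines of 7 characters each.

Answer: GGGGGGG
GGGGGGG
GGGGGGG
GKKGGGG
GKKKGGG
GGGGGGG
GWGGGGG
GGGGGGG

Derivation:
After op 1 fill(1,5,G) [49 cells changed]:
GGGGGGG
GGGGGGG
GGGGGGG
GKKKGGG
GKKKGGG
GGGGGGG
GWGGGGG
GGGGGGG
After op 2 paint(3,3,G):
GGGGGGG
GGGGGGG
GGGGGGG
GKKGGGG
GKKKGGG
GGGGGGG
GWGGGGG
GGGGGGG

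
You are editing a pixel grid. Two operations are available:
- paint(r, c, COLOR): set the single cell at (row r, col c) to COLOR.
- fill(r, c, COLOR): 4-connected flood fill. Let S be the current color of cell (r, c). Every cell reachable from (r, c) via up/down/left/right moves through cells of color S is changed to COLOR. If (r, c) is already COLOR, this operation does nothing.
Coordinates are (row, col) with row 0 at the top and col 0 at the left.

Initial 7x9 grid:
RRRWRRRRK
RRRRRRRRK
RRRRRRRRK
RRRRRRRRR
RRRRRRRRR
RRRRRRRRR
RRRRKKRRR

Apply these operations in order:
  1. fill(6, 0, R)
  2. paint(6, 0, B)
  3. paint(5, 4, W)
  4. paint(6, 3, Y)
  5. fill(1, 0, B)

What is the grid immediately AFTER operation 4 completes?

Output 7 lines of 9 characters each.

After op 1 fill(6,0,R) [0 cells changed]:
RRRWRRRRK
RRRRRRRRK
RRRRRRRRK
RRRRRRRRR
RRRRRRRRR
RRRRRRRRR
RRRRKKRRR
After op 2 paint(6,0,B):
RRRWRRRRK
RRRRRRRRK
RRRRRRRRK
RRRRRRRRR
RRRRRRRRR
RRRRRRRRR
BRRRKKRRR
After op 3 paint(5,4,W):
RRRWRRRRK
RRRRRRRRK
RRRRRRRRK
RRRRRRRRR
RRRRRRRRR
RRRRWRRRR
BRRRKKRRR
After op 4 paint(6,3,Y):
RRRWRRRRK
RRRRRRRRK
RRRRRRRRK
RRRRRRRRR
RRRRRRRRR
RRRRWRRRR
BRRYKKRRR

Answer: RRRWRRRRK
RRRRRRRRK
RRRRRRRRK
RRRRRRRRR
RRRRRRRRR
RRRRWRRRR
BRRYKKRRR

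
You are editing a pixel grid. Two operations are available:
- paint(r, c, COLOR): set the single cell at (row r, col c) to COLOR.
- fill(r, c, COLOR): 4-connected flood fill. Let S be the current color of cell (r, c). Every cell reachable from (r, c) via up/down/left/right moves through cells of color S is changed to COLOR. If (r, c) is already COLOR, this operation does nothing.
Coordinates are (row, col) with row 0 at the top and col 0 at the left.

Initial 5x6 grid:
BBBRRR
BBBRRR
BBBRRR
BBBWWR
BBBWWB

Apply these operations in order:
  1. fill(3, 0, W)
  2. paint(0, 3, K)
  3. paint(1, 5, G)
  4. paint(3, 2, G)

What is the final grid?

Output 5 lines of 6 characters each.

Answer: WWWKRR
WWWRRG
WWWRRR
WWGWWR
WWWWWB

Derivation:
After op 1 fill(3,0,W) [15 cells changed]:
WWWRRR
WWWRRR
WWWRRR
WWWWWR
WWWWWB
After op 2 paint(0,3,K):
WWWKRR
WWWRRR
WWWRRR
WWWWWR
WWWWWB
After op 3 paint(1,5,G):
WWWKRR
WWWRRG
WWWRRR
WWWWWR
WWWWWB
After op 4 paint(3,2,G):
WWWKRR
WWWRRG
WWWRRR
WWGWWR
WWWWWB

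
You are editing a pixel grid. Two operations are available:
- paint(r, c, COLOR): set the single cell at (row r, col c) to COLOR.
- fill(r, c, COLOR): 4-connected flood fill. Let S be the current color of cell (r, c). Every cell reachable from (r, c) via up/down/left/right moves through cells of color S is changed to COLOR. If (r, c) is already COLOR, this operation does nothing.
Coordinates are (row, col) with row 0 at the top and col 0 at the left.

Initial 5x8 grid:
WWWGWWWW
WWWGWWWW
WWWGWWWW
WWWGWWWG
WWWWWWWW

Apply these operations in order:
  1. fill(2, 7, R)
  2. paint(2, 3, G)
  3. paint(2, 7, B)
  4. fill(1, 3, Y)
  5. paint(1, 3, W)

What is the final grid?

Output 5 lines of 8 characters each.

After op 1 fill(2,7,R) [35 cells changed]:
RRRGRRRR
RRRGRRRR
RRRGRRRR
RRRGRRRG
RRRRRRRR
After op 2 paint(2,3,G):
RRRGRRRR
RRRGRRRR
RRRGRRRR
RRRGRRRG
RRRRRRRR
After op 3 paint(2,7,B):
RRRGRRRR
RRRGRRRR
RRRGRRRB
RRRGRRRG
RRRRRRRR
After op 4 fill(1,3,Y) [4 cells changed]:
RRRYRRRR
RRRYRRRR
RRRYRRRB
RRRYRRRG
RRRRRRRR
After op 5 paint(1,3,W):
RRRYRRRR
RRRWRRRR
RRRYRRRB
RRRYRRRG
RRRRRRRR

Answer: RRRYRRRR
RRRWRRRR
RRRYRRRB
RRRYRRRG
RRRRRRRR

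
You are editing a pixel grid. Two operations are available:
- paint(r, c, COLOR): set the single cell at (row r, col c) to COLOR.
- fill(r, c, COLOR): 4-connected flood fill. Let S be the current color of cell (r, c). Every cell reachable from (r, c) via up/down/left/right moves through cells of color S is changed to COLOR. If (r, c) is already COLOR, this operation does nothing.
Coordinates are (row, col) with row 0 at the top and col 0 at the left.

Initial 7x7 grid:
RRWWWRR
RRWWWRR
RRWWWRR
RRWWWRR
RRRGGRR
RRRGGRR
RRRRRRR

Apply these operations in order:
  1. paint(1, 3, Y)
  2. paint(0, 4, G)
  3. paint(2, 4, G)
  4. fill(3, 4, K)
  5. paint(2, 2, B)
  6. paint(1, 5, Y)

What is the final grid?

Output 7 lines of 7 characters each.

After op 1 paint(1,3,Y):
RRWWWRR
RRWYWRR
RRWWWRR
RRWWWRR
RRRGGRR
RRRGGRR
RRRRRRR
After op 2 paint(0,4,G):
RRWWGRR
RRWYWRR
RRWWWRR
RRWWWRR
RRRGGRR
RRRGGRR
RRRRRRR
After op 3 paint(2,4,G):
RRWWGRR
RRWYWRR
RRWWGRR
RRWWWRR
RRRGGRR
RRRGGRR
RRRRRRR
After op 4 fill(3,4,K) [8 cells changed]:
RRKKGRR
RRKYWRR
RRKKGRR
RRKKKRR
RRRGGRR
RRRGGRR
RRRRRRR
After op 5 paint(2,2,B):
RRKKGRR
RRKYWRR
RRBKGRR
RRKKKRR
RRRGGRR
RRRGGRR
RRRRRRR
After op 6 paint(1,5,Y):
RRKKGRR
RRKYWYR
RRBKGRR
RRKKKRR
RRRGGRR
RRRGGRR
RRRRRRR

Answer: RRKKGRR
RRKYWYR
RRBKGRR
RRKKKRR
RRRGGRR
RRRGGRR
RRRRRRR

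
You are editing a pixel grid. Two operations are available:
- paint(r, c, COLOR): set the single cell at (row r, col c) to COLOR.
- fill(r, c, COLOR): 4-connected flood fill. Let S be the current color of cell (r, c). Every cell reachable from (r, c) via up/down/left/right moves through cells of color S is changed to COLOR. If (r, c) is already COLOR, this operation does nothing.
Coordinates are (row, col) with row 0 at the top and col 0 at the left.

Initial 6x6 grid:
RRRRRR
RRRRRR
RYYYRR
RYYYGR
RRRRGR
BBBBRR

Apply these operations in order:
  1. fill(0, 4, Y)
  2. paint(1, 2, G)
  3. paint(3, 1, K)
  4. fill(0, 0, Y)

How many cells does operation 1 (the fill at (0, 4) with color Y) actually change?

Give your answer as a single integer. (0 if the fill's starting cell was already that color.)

After op 1 fill(0,4,Y) [24 cells changed]:
YYYYYY
YYYYYY
YYYYYY
YYYYGY
YYYYGY
BBBBYY

Answer: 24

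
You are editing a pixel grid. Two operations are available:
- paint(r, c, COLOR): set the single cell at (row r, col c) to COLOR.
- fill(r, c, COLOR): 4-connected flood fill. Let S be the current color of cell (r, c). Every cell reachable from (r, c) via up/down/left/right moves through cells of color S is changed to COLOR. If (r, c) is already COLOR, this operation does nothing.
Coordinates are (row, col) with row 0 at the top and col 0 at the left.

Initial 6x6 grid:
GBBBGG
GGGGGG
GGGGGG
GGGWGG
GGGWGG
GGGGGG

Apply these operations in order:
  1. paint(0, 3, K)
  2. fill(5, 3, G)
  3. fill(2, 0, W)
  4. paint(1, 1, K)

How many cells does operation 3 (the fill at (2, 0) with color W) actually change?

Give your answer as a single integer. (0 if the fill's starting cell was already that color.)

Answer: 31

Derivation:
After op 1 paint(0,3,K):
GBBKGG
GGGGGG
GGGGGG
GGGWGG
GGGWGG
GGGGGG
After op 2 fill(5,3,G) [0 cells changed]:
GBBKGG
GGGGGG
GGGGGG
GGGWGG
GGGWGG
GGGGGG
After op 3 fill(2,0,W) [31 cells changed]:
WBBKWW
WWWWWW
WWWWWW
WWWWWW
WWWWWW
WWWWWW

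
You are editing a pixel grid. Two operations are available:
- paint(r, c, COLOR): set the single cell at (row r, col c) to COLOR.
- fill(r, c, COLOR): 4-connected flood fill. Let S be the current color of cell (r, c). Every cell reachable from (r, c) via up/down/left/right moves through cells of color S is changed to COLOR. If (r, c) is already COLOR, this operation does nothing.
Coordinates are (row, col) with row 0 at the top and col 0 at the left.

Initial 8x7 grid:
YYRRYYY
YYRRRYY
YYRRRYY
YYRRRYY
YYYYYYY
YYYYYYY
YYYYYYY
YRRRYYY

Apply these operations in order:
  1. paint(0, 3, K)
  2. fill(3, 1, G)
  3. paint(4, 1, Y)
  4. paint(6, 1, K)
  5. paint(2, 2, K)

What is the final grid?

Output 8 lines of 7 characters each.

Answer: GGRKGGG
GGRRRGG
GGKRRGG
GGRRRGG
GYGGGGG
GGGGGGG
GKGGGGG
GRRRGGG

Derivation:
After op 1 paint(0,3,K):
YYRKYYY
YYRRRYY
YYRRRYY
YYRRRYY
YYYYYYY
YYYYYYY
YYYYYYY
YRRRYYY
After op 2 fill(3,1,G) [42 cells changed]:
GGRKGGG
GGRRRGG
GGRRRGG
GGRRRGG
GGGGGGG
GGGGGGG
GGGGGGG
GRRRGGG
After op 3 paint(4,1,Y):
GGRKGGG
GGRRRGG
GGRRRGG
GGRRRGG
GYGGGGG
GGGGGGG
GGGGGGG
GRRRGGG
After op 4 paint(6,1,K):
GGRKGGG
GGRRRGG
GGRRRGG
GGRRRGG
GYGGGGG
GGGGGGG
GKGGGGG
GRRRGGG
After op 5 paint(2,2,K):
GGRKGGG
GGRRRGG
GGKRRGG
GGRRRGG
GYGGGGG
GGGGGGG
GKGGGGG
GRRRGGG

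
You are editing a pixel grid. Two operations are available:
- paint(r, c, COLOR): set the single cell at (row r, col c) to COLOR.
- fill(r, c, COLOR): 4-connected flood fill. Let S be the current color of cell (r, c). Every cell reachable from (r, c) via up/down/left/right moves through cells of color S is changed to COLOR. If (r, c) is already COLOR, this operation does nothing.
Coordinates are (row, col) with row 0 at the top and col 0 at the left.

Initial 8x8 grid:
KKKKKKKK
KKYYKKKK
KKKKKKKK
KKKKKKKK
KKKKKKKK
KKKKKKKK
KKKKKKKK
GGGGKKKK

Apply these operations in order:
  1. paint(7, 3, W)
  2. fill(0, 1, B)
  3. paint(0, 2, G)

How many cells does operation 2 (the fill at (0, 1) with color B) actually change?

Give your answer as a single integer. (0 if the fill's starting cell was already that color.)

Answer: 58

Derivation:
After op 1 paint(7,3,W):
KKKKKKKK
KKYYKKKK
KKKKKKKK
KKKKKKKK
KKKKKKKK
KKKKKKKK
KKKKKKKK
GGGWKKKK
After op 2 fill(0,1,B) [58 cells changed]:
BBBBBBBB
BBYYBBBB
BBBBBBBB
BBBBBBBB
BBBBBBBB
BBBBBBBB
BBBBBBBB
GGGWBBBB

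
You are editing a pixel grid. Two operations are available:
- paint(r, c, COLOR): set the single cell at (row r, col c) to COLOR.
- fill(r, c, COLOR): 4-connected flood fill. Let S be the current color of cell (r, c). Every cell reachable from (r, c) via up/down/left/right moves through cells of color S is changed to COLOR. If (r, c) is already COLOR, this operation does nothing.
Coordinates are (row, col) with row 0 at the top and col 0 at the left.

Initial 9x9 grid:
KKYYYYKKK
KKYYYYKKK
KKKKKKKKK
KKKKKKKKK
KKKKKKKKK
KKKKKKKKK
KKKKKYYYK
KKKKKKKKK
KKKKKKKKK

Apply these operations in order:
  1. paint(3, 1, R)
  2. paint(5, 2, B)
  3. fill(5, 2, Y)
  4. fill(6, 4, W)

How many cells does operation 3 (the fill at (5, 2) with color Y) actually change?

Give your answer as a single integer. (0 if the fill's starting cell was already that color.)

After op 1 paint(3,1,R):
KKYYYYKKK
KKYYYYKKK
KKKKKKKKK
KRKKKKKKK
KKKKKKKKK
KKKKKKKKK
KKKKKYYYK
KKKKKKKKK
KKKKKKKKK
After op 2 paint(5,2,B):
KKYYYYKKK
KKYYYYKKK
KKKKKKKKK
KRKKKKKKK
KKKKKKKKK
KKBKKKKKK
KKKKKYYYK
KKKKKKKKK
KKKKKKKKK
After op 3 fill(5,2,Y) [1 cells changed]:
KKYYYYKKK
KKYYYYKKK
KKKKKKKKK
KRKKKKKKK
KKKKKKKKK
KKYKKKKKK
KKKKKYYYK
KKKKKKKKK
KKKKKKKKK

Answer: 1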